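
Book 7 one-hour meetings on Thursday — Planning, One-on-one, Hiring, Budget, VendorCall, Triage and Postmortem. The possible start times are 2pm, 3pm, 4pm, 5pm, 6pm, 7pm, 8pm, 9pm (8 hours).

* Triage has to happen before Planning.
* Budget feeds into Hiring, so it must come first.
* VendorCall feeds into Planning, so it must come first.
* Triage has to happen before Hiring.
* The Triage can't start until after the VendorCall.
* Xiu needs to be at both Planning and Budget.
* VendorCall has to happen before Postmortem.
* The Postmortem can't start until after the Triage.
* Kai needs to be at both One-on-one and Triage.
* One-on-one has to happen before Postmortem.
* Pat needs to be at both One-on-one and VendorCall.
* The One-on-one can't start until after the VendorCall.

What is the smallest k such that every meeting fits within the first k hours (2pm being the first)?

The precedence chain requires at least 3 distinct hours.
Could 3 hours be enough, i.e. nothing placed later than 4pm? No: Postmortem must come after Triage (at 2pm or later) → {3pm, 4pm}; Triage must come before Postmortem (at 4pm or earlier) → {2pm, 3pm}; VendorCall must come before Postmortem (at 4pm or earlier) → {2pm, 3pm}; One-on-one must come before Postmortem (at 4pm or earlier) → {2pm, 3pm}; Triage must come after VendorCall (at 2pm or later) → {3pm}; VendorCall must come before Triage (at 3pm or earlier) → {2pm}; One-on-one must come after VendorCall (at 2pm or later) → {3pm}; Triage can't share with One-on-one (3pm) → nothing is left.
So 3 hours is not enough.
4 works (last occupied hour: 5pm): for example Hiring=4pm, Postmortem=5pm, Planning=4pm, One-on-one=4pm, VendorCall=2pm, Triage=3pm, Budget=2pm.

4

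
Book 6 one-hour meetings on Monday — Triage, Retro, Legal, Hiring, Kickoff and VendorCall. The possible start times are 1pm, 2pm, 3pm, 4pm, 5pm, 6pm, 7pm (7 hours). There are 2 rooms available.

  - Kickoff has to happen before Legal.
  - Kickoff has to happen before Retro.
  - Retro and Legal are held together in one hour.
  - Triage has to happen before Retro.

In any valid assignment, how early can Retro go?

Precedence pushes Retro to at least 2pm.
Retro at 2pm is achievable: Kickoff -> 1pm; Triage -> 1pm; Retro -> 2pm; Hiring -> 3pm; Legal -> 2pm; VendorCall -> 3pm.

2pm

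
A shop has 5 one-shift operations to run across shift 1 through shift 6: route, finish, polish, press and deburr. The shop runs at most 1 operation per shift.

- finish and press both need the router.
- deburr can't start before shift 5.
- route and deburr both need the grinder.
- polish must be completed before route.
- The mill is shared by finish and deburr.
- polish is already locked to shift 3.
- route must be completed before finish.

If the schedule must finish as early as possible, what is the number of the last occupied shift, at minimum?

6

The precedence chain requires at least 3 distinct shifts.
With at most 1 per shift and 5 operations, at least 5 shifts are needed.
deburr can't be placed before shift 5, so the schedule must run through at least shift 5.
Could 5 shifts be enough, i.e. nothing placed later than shift 5? No: polish's window within 5 shifts is {shift 3}; deburr's window within 5 shifts is {shift 5}; route must come after polish (at shift 3 or later) → {shift 4, shift 5}; finish must come after route (at shift 4 or later) → {shift 5}; deburr can't share with finish (shift 5) → nothing is left.
So 5 shifts is not enough.
6 works (last occupied shift: shift 6): for example route -> shift 4; finish -> shift 6; press -> shift 1; polish -> shift 3; deburr -> shift 5.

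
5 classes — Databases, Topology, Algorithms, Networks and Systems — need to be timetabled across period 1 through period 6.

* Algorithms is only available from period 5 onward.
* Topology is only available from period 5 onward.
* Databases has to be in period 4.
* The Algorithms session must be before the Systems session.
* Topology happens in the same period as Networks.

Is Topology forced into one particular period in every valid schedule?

No

Topology can be period 5 (e.g. Topology in period 5; Networks in period 5; Databases in period 4; Systems in period 6; Algorithms in period 5) or period 6 (e.g. Databases=period 4, Networks=period 6, Systems=period 6, Algorithms=period 5, Topology=period 6).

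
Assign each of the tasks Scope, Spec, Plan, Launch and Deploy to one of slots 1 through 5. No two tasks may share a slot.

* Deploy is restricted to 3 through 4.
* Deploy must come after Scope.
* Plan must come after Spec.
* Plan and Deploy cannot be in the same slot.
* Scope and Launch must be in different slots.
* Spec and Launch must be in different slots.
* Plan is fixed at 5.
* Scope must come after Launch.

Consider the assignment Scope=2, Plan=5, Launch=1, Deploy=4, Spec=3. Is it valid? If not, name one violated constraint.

Plan and Deploy cannot be in the same slot — holds.
Scope must come after Launch — holds.
Scope and Launch must be in different slots — holds.
Deploy must come after Scope — holds.
Plan is fixed at 5 — holds.
Plan must come after Spec — holds.
Deploy is restricted to 3 through 4 — holds.
Spec and Launch must be in different slots — holds.
No two tasks may share a slot — holds.

Yes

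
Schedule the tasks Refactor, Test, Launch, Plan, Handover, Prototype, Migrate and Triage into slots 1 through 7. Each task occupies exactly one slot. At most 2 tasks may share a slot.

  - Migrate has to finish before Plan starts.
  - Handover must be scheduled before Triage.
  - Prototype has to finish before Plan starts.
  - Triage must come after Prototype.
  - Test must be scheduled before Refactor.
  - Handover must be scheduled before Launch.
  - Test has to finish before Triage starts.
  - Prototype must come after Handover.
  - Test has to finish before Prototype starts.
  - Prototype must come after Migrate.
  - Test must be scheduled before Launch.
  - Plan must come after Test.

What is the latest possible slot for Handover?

Downstream work caps Handover at 5.
Handover at 5 is achievable: Refactor in 2, Launch in 6, Test in 1, Triage in 7, Handover in 5, Prototype in 6, Plan in 7, Migrate in 1.

5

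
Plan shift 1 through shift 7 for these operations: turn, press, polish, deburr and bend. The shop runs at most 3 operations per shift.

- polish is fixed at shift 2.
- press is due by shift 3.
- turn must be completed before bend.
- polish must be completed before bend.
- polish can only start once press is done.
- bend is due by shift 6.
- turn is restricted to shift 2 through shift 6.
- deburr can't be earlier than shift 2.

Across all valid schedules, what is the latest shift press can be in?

shift 1

Press's own window allows nothing later than shift 3; downstream work caps press at shift 1.
press at shift 1 is achievable: press -> shift 1, polish -> shift 2, turn -> shift 2, bend -> shift 3, deburr -> shift 2.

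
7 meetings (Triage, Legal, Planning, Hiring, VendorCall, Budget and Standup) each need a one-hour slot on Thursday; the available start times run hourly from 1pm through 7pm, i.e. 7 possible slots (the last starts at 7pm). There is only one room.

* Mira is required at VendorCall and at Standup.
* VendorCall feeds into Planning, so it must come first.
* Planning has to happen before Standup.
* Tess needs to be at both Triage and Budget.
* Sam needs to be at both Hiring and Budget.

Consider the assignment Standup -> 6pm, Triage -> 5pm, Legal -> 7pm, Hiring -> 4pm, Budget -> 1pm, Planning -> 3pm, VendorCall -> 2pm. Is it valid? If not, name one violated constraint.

Valid

VendorCall feeds into Planning, so it must come first — holds.
There is only one room — holds.
Planning has to happen before Standup — holds.
Tess needs to be at both Triage and Budget — holds.
Mira is required at VendorCall and at Standup — holds.
Sam needs to be at both Hiring and Budget — holds.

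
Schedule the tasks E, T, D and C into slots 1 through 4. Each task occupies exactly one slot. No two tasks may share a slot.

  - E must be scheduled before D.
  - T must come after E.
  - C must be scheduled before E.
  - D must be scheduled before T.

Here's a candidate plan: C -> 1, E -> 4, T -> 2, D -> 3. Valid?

C must be scheduled before E — holds.
No two tasks may share a slot — holds.
E must be scheduled before D — violated.
D must be scheduled before T — violated.
T must come after E — violated.

Invalid. T must come after E.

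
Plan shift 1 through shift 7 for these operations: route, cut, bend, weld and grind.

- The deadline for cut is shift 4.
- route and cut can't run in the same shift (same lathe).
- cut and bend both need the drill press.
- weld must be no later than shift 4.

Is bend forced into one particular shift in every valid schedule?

bend can be shift 1 (e.g. grind=shift 1, cut=shift 2, bend=shift 1, weld=shift 1, route=shift 1) or shift 2 (e.g. bend=shift 2; route=shift 2; weld=shift 1; grind=shift 1; cut=shift 1).

No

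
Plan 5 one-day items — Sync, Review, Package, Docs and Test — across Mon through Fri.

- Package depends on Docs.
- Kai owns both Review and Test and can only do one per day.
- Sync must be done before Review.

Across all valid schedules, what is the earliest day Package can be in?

Tue

Precedence pushes Package to at least Tue.
Package at Tue is achievable: Sync=Mon, Test=Mon, Package=Tue, Review=Tue, Docs=Mon.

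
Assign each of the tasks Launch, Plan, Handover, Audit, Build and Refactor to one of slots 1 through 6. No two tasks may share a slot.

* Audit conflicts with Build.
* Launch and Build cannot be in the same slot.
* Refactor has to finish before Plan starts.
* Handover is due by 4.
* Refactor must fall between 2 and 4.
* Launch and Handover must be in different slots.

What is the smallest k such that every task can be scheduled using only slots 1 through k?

6 slots

The precedence chain requires at least 2 distinct slots.
With at most 1 per slot and 6 tasks, at least 6 slots are needed.
Propagating the time windows through the other constraints, Plan can't land before 3, so the schedule must run through at least slot 3.
6 works (last occupied slot: 6): for example Plan in 3, Launch in 4, Handover in 1, Audit in 5, Build in 6, Refactor in 2.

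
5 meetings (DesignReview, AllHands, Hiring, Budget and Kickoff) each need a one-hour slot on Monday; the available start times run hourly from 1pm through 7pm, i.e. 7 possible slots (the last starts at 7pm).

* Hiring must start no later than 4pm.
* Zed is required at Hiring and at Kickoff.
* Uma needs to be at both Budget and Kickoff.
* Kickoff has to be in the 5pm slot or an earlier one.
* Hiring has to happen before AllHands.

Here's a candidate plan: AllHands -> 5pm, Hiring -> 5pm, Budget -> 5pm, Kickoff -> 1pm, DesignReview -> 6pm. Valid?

Hiring must start no later than 4pm — violated.
Kickoff has to be in the 5pm slot or an earlier one — holds.
Uma needs to be at both Budget and Kickoff — holds.
Hiring has to happen before AllHands — violated.
Zed is required at Hiring and at Kickoff — holds.

No. Hiring must start no later than 4pm is not satisfied.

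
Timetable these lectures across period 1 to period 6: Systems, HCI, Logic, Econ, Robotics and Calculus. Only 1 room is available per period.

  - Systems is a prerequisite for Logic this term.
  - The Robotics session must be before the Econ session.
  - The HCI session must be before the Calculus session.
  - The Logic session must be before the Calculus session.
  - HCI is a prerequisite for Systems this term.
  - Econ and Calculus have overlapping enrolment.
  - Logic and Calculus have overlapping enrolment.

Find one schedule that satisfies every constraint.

Econ in period 6, Robotics in period 5, Logic in period 3, Calculus in period 4, Systems in period 2, HCI in period 1

Checking: HCI(period 1) before Calculus(period 4); HCI(period 1) before Systems(period 2); Systems(period 2) before Logic(period 3); Robotics(period 5) before Econ(period 6); Logic(period 3) before Calculus(period 4); Logic(period 3) != Calculus(period 4); Econ(period 6) != Calculus(period 4); max 1 per period (cap 1).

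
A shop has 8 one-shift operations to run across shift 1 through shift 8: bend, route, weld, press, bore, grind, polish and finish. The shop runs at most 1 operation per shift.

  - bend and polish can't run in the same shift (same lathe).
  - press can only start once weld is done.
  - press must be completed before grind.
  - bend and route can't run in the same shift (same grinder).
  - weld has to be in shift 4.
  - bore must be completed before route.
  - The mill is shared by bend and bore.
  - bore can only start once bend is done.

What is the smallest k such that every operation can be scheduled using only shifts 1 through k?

8 shifts

The precedence chain requires at least 3 distinct shifts.
With at most 1 per shift and 8 operations, at least 8 shifts are needed.
Propagating the time windows through the other constraints, grind can't land before shift 6, so the schedule must run through at least shift 6.
8 works (last occupied shift: shift 8): for example polish in shift 7; press in shift 5; route in shift 3; bend in shift 1; grind in shift 6; weld in shift 4; finish in shift 8; bore in shift 2.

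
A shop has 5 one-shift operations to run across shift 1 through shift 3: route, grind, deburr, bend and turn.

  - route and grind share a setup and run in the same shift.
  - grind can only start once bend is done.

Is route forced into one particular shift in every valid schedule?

route can be shift 2 (e.g. route -> shift 2; bend -> shift 1; deburr -> shift 1; turn -> shift 1; grind -> shift 2) or shift 3 (e.g. deburr -> shift 1; bend -> shift 1; route -> shift 3; grind -> shift 3; turn -> shift 1).

No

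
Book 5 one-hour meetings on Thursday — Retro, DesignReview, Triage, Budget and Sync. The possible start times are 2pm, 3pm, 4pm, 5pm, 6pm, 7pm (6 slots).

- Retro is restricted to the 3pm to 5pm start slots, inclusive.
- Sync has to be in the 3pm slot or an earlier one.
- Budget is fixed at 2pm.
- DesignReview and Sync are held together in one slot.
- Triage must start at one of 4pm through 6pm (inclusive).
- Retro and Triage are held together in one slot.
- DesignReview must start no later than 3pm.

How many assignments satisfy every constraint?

4

Enumerating: Retro=4pm, Budget=2pm, Sync=2pm, Triage=4pm, DesignReview=2pm | Budget -> 2pm; Retro -> 5pm; DesignReview -> 2pm; Sync -> 2pm; Triage -> 5pm | DesignReview=3pm; Retro=4pm; Budget=2pm; Triage=4pm; Sync=3pm | Retro in 5pm, DesignReview in 3pm, Sync in 3pm, Triage in 5pm, Budget in 2pm.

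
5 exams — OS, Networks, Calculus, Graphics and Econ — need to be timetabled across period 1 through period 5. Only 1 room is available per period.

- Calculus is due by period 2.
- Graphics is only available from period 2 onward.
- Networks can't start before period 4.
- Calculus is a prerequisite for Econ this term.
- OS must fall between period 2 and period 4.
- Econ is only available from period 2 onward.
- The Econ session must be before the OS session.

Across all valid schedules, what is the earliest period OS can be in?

OS is available from period 2; precedence pushes OS to at least period 3; OS's own window allows nothing later than period 4.
OS at period 3 is achievable: Graphics -> period 5, Networks -> period 4, Econ -> period 2, OS -> period 3, Calculus -> period 1.

period 3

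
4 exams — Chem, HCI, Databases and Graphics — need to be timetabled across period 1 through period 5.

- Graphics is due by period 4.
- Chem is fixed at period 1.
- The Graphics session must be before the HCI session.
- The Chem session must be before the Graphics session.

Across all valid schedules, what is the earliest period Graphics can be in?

period 2

Precedence pushes Graphics to at least period 2; Graphics's own window allows nothing later than period 4.
Graphics at period 2 is achievable: Graphics -> period 2; HCI -> period 3; Chem -> period 1; Databases -> period 1.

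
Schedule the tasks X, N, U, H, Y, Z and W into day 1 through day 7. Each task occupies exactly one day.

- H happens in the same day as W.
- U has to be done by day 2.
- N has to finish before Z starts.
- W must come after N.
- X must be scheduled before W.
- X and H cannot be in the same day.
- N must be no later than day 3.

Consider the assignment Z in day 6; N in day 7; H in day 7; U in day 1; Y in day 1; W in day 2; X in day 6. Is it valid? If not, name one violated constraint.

No. W must come after N is not satisfied.

N must be no later than day 3 — violated.
X and H cannot be in the same day — holds.
N has to finish before Z starts — violated.
U has to be done by day 2 — holds.
W must come after N — violated.
H happens in the same day as W — violated.
X must be scheduled before W — violated.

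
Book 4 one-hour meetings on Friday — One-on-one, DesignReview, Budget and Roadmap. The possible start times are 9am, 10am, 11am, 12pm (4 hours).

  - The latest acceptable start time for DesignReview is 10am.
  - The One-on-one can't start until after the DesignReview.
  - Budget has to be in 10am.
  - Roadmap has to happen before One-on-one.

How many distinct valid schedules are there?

Splitting on One-on-one: it can be 10am (1), 11am (4), 12pm (6). Listing each branch's schedules as (DesignReview, Budget, Roadmap):
One-on-one=10am: (9am,10am,9am) — 1.
One-on-one=11am: (9am,10am,9am) (9am,10am,10am) (10am,10am,9am) (10am,10am,10am) — 4.
One-on-one=12pm: (9am,10am,9am) (9am,10am,10am) (9am,10am,11am) (10am,10am,9am) (10am,10am,10am) (10am,10am,11am) — 6.
Summing: 1 + 4 + 6 = 11.

11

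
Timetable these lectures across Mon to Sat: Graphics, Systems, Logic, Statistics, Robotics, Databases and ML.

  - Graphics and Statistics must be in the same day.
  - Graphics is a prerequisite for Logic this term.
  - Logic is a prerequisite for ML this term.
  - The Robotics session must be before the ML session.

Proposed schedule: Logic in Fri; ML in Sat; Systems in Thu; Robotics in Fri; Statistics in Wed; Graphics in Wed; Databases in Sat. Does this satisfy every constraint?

Valid

The Robotics session must be before the ML session — holds.
Graphics and Statistics must be in the same day — holds.
Logic is a prerequisite for ML this term — holds.
Graphics is a prerequisite for Logic this term — holds.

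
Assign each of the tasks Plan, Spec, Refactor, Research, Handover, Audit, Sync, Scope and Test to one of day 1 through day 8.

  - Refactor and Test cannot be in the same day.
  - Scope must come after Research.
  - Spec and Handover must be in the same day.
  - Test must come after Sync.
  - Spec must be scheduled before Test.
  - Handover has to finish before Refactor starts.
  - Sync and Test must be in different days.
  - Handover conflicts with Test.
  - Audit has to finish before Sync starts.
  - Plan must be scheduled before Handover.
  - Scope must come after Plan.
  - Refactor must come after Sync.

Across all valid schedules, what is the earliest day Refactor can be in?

day 3

Precedence pushes Refactor to at least day 3.
Refactor at day 3 is achievable: Refactor in day 3; Spec in day 2; Sync in day 2; Handover in day 2; Test in day 4; Plan in day 1; Research in day 1; Audit in day 1; Scope in day 2.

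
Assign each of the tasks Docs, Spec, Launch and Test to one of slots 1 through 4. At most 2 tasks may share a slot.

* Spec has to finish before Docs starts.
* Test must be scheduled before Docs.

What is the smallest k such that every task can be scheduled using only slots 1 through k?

The precedence chain requires at least 2 distinct slots.
With at most 2 per slot and 4 tasks, at least 2 slots are needed.
2 works (last occupied slot: 2): for example Docs -> 2; Spec -> 1; Launch -> 2; Test -> 1.

2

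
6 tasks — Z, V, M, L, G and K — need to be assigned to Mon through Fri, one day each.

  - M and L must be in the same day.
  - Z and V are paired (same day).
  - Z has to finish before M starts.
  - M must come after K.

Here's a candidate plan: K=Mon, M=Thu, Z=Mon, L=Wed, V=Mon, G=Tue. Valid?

No. M and L must be in the same day is not satisfied.

Z and V are paired (same day) — holds.
M must come after K — holds.
M and L must be in the same day — violated.
Z has to finish before M starts — holds.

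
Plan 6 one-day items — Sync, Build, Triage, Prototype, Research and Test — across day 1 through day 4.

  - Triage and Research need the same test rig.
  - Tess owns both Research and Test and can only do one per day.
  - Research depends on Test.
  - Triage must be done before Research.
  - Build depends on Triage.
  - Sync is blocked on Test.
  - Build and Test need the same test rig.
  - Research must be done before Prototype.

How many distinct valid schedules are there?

41

Splitting on Sync: it can be day 2 (11), day 3 (15), day 4 (15). Listing each branch's schedules as (Build, Triage, Prototype, Research, Test) by day number:
Sync=day 2: (2,1,3,2,1) (2,1,4,2,1) (2,1,4,3,1) (3,1,3,2,1) (3,1,4,2,1) (3,1,4,3,1) (3,2,4,3,1) (4,1,3,2,1) (4,1,4,2,1) (4,1,4,3,1) (4,2,4,3,1) — 11.
Sync=day 3: (2,1,3,2,1) (2,1,4,2,1) (2,1,4,3,1) (3,1,3,2,1) (3,1,4,2,1) (3,1,4,3,1) (3,1,4,3,2) (3,2,4,3,1) (3,2,4,3,2) (4,1,3,2,1) (4,1,4,2,1) (4,1,4,3,1) (4,1,4,3,2) (4,2,4,3,1) (4,2,4,3,2) — 15.
Sync=day 4: (2,1,3,2,1) (2,1,4,2,1) (2,1,4,3,1) (3,1,3,2,1) (3,1,4,2,1) (3,1,4,3,1) (3,1,4,3,2) (3,2,4,3,1) (3,2,4,3,2) (4,1,3,2,1) (4,1,4,2,1) (4,1,4,3,1) (4,1,4,3,2) (4,2,4,3,1) (4,2,4,3,2) — 15.
Summing: 11 + 15 + 15 = 41.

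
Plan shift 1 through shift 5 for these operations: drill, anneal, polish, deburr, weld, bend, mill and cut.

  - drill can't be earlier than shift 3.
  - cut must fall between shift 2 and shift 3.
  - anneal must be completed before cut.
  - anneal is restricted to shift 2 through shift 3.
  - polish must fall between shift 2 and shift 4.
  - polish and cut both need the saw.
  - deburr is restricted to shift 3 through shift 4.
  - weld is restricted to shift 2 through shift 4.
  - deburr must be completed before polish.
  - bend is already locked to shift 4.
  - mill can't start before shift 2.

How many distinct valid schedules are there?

Splitting on drill: it can be shift 3 (12), shift 4 (12), shift 5 (12). Listing each branch's schedules as (anneal, polish, deburr, weld, bend, mill, cut) by shift number:
drill=shift 3: (2,4,3,2,4,2,3) (2,4,3,2,4,3,3) (2,4,3,2,4,4,3) (2,4,3,2,4,5,3) (2,4,3,3,4,2,3) (2,4,3,3,4,3,3) (2,4,3,3,4,4,3) (2,4,3,3,4,5,3) (2,4,3,4,4,2,3) (2,4,3,4,4,3,3) (2,4,3,4,4,4,3) (2,4,3,4,4,5,3) — 12.
drill=shift 4: (2,4,3,2,4,2,3) (2,4,3,2,4,3,3) (2,4,3,2,4,4,3) (2,4,3,2,4,5,3) (2,4,3,3,4,2,3) (2,4,3,3,4,3,3) (2,4,3,3,4,4,3) (2,4,3,3,4,5,3) (2,4,3,4,4,2,3) (2,4,3,4,4,3,3) (2,4,3,4,4,4,3) (2,4,3,4,4,5,3) — 12.
drill=shift 5: (2,4,3,2,4,2,3) (2,4,3,2,4,3,3) (2,4,3,2,4,4,3) (2,4,3,2,4,5,3) (2,4,3,3,4,2,3) (2,4,3,3,4,3,3) (2,4,3,3,4,4,3) (2,4,3,3,4,5,3) (2,4,3,4,4,2,3) (2,4,3,4,4,3,3) (2,4,3,4,4,4,3) (2,4,3,4,4,5,3) — 12.
Summing: 12 + 12 + 12 = 36.

36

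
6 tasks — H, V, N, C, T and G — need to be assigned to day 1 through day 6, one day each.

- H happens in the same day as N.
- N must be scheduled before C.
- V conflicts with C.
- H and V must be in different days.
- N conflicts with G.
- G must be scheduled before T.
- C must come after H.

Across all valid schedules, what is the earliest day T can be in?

day 2

Precedence pushes T to at least day 2.
T at day 2 is achievable: C=day 3, H=day 2, N=day 2, T=day 2, G=day 1, V=day 1.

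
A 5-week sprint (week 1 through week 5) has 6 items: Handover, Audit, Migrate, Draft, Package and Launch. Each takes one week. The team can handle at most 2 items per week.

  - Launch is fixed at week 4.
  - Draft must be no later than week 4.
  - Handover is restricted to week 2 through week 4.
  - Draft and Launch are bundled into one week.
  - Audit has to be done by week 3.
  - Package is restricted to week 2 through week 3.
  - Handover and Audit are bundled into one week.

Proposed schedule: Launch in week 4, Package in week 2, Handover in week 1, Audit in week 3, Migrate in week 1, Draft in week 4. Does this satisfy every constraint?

The team can handle at most 2 items per week — holds.
Draft must be no later than week 4 — holds.
Handover is restricted to week 2 through week 4 — violated.
Draft and Launch are bundled into one week — holds.
Package is restricted to week 2 through week 3 — holds.
Audit has to be done by week 3 — holds.
Handover and Audit are bundled into one week — violated.
Launch is fixed at week 4 — holds.

No. Handover is restricted to week 2 through week 4 is not satisfied.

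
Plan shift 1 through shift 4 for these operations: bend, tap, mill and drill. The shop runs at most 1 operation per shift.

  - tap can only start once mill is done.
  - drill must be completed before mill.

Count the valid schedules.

4

Enumerating: drill=shift 1; tap=shift 3; mill=shift 2; bend=shift 4 | drill -> shift 1; tap -> shift 4; mill -> shift 2; bend -> shift 3 | tap -> shift 4, bend -> shift 2, drill -> shift 1, mill -> shift 3 | mill -> shift 3; bend -> shift 1; tap -> shift 4; drill -> shift 2.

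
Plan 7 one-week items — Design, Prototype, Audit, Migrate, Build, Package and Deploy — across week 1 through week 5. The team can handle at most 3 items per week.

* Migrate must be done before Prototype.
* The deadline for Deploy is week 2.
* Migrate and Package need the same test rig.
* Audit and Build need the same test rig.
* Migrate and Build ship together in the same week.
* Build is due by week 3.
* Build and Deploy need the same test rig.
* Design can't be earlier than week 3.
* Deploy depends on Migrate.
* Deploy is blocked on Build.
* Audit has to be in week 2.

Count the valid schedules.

45

Splitting on Design: it can be week 3 (15), week 4 (15), week 5 (15). Listing each branch's schedules as (Prototype, Audit, Migrate, Build, Package, Deploy) by week number:
Design=week 3: (2,2,1,1,3,2) (2,2,1,1,4,2) (2,2,1,1,5,2) (3,2,1,1,2,2) (3,2,1,1,3,2) (3,2,1,1,4,2) (3,2,1,1,5,2) (4,2,1,1,2,2) (4,2,1,1,3,2) (4,2,1,1,4,2) (4,2,1,1,5,2) (5,2,1,1,2,2) (5,2,1,1,3,2) (5,2,1,1,4,2) (5,2,1,1,5,2) — 15.
Design=week 4: (2,2,1,1,3,2) (2,2,1,1,4,2) (2,2,1,1,5,2) (3,2,1,1,2,2) (3,2,1,1,3,2) (3,2,1,1,4,2) (3,2,1,1,5,2) (4,2,1,1,2,2) (4,2,1,1,3,2) (4,2,1,1,4,2) (4,2,1,1,5,2) (5,2,1,1,2,2) (5,2,1,1,3,2) (5,2,1,1,4,2) (5,2,1,1,5,2) — 15.
Design=week 5: (2,2,1,1,3,2) (2,2,1,1,4,2) (2,2,1,1,5,2) (3,2,1,1,2,2) (3,2,1,1,3,2) (3,2,1,1,4,2) (3,2,1,1,5,2) (4,2,1,1,2,2) (4,2,1,1,3,2) (4,2,1,1,4,2) (4,2,1,1,5,2) (5,2,1,1,2,2) (5,2,1,1,3,2) (5,2,1,1,4,2) (5,2,1,1,5,2) — 15.
Summing: 15 + 15 + 15 = 45.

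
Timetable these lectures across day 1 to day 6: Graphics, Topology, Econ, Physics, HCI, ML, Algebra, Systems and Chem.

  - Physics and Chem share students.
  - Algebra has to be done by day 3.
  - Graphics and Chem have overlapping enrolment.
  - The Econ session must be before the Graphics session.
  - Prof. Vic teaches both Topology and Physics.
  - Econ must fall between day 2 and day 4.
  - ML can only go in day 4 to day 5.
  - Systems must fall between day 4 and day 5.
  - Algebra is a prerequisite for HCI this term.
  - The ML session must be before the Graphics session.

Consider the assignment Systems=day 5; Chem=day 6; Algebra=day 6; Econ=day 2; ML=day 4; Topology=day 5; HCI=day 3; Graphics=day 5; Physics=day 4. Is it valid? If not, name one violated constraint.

No. Algebra is a prerequisite for HCI this term is not satisfied.

Graphics and Chem have overlapping enrolment — holds.
Systems must fall between day 4 and day 5 — holds.
Physics and Chem share students — holds.
Prof. Vic teaches both Topology and Physics — holds.
ML can only go in day 4 to day 5 — holds.
Algebra has to be done by day 3 — violated.
The ML session must be before the Graphics session — holds.
Algebra is a prerequisite for HCI this term — violated.
The Econ session must be before the Graphics session — holds.
Econ must fall between day 2 and day 4 — holds.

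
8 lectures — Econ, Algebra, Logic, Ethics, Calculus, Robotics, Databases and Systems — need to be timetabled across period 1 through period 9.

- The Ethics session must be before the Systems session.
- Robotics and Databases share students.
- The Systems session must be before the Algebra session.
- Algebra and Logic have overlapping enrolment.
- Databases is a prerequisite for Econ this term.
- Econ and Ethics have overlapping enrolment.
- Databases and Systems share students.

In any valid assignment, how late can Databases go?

period 8

Downstream work caps Databases at period 8.
Databases at period 8 is achievable: Logic in period 1; Systems in period 2; Calculus in period 1; Algebra in period 3; Robotics in period 1; Econ in period 9; Ethics in period 1; Databases in period 8.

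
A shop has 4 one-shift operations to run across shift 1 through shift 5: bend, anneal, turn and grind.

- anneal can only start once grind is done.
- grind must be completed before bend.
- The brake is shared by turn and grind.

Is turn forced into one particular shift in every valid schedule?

No

turn can be shift 1 (e.g. turn -> shift 1, bend -> shift 3, anneal -> shift 3, grind -> shift 2) or shift 2 (e.g. anneal in shift 2, bend in shift 2, grind in shift 1, turn in shift 2).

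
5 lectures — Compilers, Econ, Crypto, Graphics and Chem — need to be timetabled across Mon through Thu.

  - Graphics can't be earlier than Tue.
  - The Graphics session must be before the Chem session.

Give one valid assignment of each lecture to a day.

Graphics -> Tue, Compilers -> Mon, Econ -> Mon, Crypto -> Mon, Chem -> Wed

Checking: Graphics(Tue) before Chem(Wed); Graphics=Tue in [Tue,Thu].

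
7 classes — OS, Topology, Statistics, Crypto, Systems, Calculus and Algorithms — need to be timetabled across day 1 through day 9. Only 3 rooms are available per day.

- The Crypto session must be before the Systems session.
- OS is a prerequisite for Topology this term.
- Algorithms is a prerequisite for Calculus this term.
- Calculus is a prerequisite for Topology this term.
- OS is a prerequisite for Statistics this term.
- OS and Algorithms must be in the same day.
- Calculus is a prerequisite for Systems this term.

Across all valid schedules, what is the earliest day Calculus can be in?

Precedence pushes Calculus to at least day 2; downstream work caps Calculus at day 8.
Calculus at day 2 is achievable: OS=day 1; Statistics=day 2; Crypto=day 1; Systems=day 3; Algorithms=day 1; Calculus=day 2; Topology=day 3.

day 2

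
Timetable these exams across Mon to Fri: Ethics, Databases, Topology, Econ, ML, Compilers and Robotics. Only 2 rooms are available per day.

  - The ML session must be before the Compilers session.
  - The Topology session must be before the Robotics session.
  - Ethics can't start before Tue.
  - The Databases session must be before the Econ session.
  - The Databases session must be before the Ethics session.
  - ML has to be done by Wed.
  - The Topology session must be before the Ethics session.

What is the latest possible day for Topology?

Thu

Downstream work caps Topology at Thu.
Topology at Thu is achievable: ML in Mon; Compilers in Tue; Ethics in Fri; Databases in Mon; Topology in Thu; Robotics in Fri; Econ in Tue.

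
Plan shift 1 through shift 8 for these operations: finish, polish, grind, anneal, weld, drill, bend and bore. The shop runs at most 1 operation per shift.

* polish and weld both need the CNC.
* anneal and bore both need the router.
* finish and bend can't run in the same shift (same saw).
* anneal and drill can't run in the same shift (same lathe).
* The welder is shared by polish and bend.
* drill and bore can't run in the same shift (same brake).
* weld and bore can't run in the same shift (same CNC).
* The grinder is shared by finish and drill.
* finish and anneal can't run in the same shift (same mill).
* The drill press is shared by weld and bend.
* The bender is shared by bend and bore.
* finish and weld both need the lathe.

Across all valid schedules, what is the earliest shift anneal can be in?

shift 1

anneal at shift 1 is achievable: finish=shift 2; polish=shift 3; grind=shift 4; bore=shift 8; weld=shift 5; bend=shift 7; anneal=shift 1; drill=shift 6.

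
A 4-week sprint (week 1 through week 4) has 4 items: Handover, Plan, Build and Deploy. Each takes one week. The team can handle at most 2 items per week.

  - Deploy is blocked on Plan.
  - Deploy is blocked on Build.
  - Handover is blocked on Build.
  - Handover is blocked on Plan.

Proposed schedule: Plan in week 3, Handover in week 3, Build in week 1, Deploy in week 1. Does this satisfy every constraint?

Deploy is blocked on Plan — violated.
Handover is blocked on Build — holds.
Deploy is blocked on Build — violated.
Handover is blocked on Plan — violated.
The team can handle at most 2 items per week — holds.

No — it violates: Deploy is blocked on Plan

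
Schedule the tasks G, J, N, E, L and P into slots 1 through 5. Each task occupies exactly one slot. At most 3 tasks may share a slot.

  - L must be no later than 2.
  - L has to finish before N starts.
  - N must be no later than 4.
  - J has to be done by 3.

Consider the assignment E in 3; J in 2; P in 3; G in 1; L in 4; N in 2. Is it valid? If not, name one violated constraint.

Invalid. L must be no later than 2.

At most 3 tasks may share a slot — holds.
L must be no later than 2 — violated.
J has to be done by 3 — holds.
L has to finish before N starts — violated.
N must be no later than 4 — holds.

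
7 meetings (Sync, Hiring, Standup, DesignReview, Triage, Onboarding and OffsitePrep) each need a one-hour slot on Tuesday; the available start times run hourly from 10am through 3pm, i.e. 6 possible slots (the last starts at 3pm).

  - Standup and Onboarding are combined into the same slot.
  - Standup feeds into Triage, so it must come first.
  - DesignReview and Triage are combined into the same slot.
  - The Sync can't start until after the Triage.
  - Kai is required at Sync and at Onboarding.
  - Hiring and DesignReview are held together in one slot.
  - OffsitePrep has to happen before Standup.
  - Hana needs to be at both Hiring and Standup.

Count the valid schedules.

Splitting on Sync: it can be 1pm (1), 2pm (4), 3pm (10). Listing each branch's schedules as (Hiring, Standup, DesignReview, Triage, Onboarding, OffsitePrep):
Sync=1pm: (12pm,11am,12pm,12pm,11am,10am) — 1.
Sync=2pm: (12pm,11am,12pm,12pm,11am,10am) (1pm,11am,1pm,1pm,11am,10am) (1pm,12pm,1pm,1pm,12pm,10am) (1pm,12pm,1pm,1pm,12pm,11am) — 4.
Sync=3pm: (12pm,11am,12pm,12pm,11am,10am) (1pm,11am,1pm,1pm,11am,10am) (1pm,12pm,1pm,1pm,12pm,10am) (1pm,12pm,1pm,1pm,12pm,11am) (2pm,11am,2pm,2pm,11am,10am) (2pm,12pm,2pm,2pm,12pm,10am) (2pm,12pm,2pm,2pm,12pm,11am) (2pm,1pm,2pm,2pm,1pm,10am) (2pm,1pm,2pm,2pm,1pm,11am) (2pm,1pm,2pm,2pm,1pm,12pm) — 10.
Summing: 1 + 4 + 10 = 15.

15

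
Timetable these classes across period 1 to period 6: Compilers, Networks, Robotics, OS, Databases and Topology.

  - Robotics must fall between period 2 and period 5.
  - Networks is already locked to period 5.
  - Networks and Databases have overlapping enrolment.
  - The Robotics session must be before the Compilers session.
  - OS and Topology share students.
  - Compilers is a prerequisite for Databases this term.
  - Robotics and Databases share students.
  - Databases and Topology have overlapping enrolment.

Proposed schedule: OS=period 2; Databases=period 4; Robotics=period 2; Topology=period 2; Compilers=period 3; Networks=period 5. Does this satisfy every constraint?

Networks is already locked to period 5 — holds.
Networks and Databases have overlapping enrolment — holds.
The Robotics session must be before the Compilers session — holds.
Robotics and Databases share students — holds.
OS and Topology share students — violated.
Compilers is a prerequisite for Databases this term — holds.
Databases and Topology have overlapping enrolment — holds.
Robotics must fall between period 2 and period 5 — holds.

Invalid. OS and Topology share students.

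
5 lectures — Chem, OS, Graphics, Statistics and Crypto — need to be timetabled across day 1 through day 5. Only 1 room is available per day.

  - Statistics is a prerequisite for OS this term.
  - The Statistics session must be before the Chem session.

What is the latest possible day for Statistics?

day 3

Downstream work caps Statistics at day 4.
Statistics at day 3 is achievable: Chem in day 4; OS in day 5; Statistics in day 3; Crypto in day 2; Graphics in day 1.
Nothing later works — the capacity limit rule out every day after day 3.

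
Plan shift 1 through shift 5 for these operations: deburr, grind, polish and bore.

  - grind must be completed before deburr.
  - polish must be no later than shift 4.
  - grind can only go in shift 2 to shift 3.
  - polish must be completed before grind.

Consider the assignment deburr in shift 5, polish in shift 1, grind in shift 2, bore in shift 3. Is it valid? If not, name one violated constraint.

grind can only go in shift 2 to shift 3 — holds.
polish must be completed before grind — holds.
grind must be completed before deburr — holds.
polish must be no later than shift 4 — holds.

Yes, all constraints hold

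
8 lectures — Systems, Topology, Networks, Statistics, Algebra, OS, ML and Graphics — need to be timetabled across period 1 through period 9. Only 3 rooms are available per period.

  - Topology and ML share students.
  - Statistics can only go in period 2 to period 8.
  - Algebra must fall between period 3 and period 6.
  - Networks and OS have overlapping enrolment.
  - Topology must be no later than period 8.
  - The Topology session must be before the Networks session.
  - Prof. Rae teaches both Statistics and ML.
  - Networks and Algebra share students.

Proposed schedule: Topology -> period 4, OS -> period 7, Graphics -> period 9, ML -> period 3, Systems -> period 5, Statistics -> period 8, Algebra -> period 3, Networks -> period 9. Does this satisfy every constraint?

Valid

Algebra must fall between period 3 and period 6 — holds.
Networks and OS have overlapping enrolment — holds.
Statistics can only go in period 2 to period 8 — holds.
Topology must be no later than period 8 — holds.
Networks and Algebra share students — holds.
The Topology session must be before the Networks session — holds.
Topology and ML share students — holds.
Only 3 rooms are available per period — holds.
Prof. Rae teaches both Statistics and ML — holds.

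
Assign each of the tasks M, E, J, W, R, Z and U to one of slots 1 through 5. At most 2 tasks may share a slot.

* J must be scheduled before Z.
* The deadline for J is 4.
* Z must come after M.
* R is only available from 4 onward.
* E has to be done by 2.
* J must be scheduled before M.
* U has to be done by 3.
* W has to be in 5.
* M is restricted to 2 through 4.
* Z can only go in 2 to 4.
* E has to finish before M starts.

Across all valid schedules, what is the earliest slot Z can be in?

3

Z is available from 2; precedence pushes Z to at least 3; Z's own window allows nothing later than 4.
Z at 3 is achievable: E in 1, M in 2, Z in 3, R in 4, J in 1, W in 5, U in 2.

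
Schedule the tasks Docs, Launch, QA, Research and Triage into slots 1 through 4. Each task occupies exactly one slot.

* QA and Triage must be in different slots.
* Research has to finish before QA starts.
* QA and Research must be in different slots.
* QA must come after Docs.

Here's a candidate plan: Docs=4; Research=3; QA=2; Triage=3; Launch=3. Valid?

QA and Research must be in different slots — holds.
Research has to finish before QA starts — violated.
QA and Triage must be in different slots — holds.
QA must come after Docs — violated.

No — it violates: QA must come after Docs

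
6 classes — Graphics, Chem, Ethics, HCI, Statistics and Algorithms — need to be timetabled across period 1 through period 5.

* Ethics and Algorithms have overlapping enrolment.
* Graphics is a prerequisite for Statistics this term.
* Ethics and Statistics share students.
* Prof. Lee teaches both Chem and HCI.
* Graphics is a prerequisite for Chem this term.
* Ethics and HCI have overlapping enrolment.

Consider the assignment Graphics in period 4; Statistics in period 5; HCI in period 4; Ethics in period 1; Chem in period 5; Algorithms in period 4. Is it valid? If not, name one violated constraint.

Ethics and HCI have overlapping enrolment — holds.
Prof. Lee teaches both Chem and HCI — holds.
Graphics is a prerequisite for Chem this term — holds.
Graphics is a prerequisite for Statistics this term — holds.
Ethics and Algorithms have overlapping enrolment — holds.
Ethics and Statistics share students — holds.

Valid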